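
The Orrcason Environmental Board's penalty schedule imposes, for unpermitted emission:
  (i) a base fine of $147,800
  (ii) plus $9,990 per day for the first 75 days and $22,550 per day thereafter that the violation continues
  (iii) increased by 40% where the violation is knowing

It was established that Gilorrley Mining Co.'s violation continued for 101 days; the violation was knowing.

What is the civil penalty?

First 75 days: 75 × $9,990 = $749,250
Remaining days: (101 − 75) × $22,550 = $586,300
Per-day component: $749,250 + $586,300 = $1,335,550
Base plus per-day: $147,800 + $1,335,550 = $1,483,350
Enhancement: 40% of $1,483,350 = $593,340
Enhanced fine: $1,483,350 + $593,340 = $2,076,690

$2,076,690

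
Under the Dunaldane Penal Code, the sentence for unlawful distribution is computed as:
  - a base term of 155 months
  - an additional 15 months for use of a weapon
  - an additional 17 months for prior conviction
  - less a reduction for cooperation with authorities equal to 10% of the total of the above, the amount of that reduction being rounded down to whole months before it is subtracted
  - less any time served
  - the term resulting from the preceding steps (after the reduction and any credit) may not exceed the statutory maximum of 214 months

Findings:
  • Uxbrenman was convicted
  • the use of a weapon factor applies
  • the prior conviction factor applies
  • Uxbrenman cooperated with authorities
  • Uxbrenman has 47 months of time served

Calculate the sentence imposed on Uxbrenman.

122 months

Use of a weapon enhancement: +15 months
Prior conviction enhancement: +17 months
Adjusted term: 155 months + 15 months + 17 months = 187 months
Cooperation with authorities reduction: 10% of 187 months = 18 months (rounded down)
After reduction: 187 − 18 = 169 months
Less time served: 169 months − 47 months = 122 months
Cap at 214 months: 122 months is within the cap, no reduction.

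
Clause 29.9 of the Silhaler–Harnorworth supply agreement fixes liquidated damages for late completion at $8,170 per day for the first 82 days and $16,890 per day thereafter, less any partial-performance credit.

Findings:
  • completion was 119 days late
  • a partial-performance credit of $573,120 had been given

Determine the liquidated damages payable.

$721,750

First 82 days: 82 × $8,170 = $669,940
Remaining days: (119 − 82) × $16,890 = $624,930
Accrued per-day damages: $669,940 + $624,930 = $1,294,870
Less partial-performance credit: $1,294,870 − $573,120 = $721,750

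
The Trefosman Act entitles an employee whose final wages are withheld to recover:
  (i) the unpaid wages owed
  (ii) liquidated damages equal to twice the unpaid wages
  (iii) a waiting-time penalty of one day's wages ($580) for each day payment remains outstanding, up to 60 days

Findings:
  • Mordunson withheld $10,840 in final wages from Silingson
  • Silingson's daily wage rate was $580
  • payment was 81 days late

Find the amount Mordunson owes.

$67,320

Doubled: 2 × $10,840 = $21,680
Penalty days: min(81, 60) = 60
Waiting-time penalty: 60 × $580 = $34,800
Total award: $10,840 + $21,680 + $34,800 = $67,320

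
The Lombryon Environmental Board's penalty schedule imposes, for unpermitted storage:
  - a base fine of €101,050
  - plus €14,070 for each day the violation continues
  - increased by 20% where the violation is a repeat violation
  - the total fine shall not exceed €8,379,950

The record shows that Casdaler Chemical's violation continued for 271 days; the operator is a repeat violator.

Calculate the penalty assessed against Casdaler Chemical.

€4,696,824

Per-day component: 271 × €14,070 = €3,812,970
Base plus per-day: €101,050 + €3,812,970 = €3,914,020
Enhancement: 20% of €3,914,020 = €782,804
Enhanced fine: €3,914,020 + €782,804 = €4,696,824
Cap at €8,379,950: €4,696,824 is within the cap, no reduction.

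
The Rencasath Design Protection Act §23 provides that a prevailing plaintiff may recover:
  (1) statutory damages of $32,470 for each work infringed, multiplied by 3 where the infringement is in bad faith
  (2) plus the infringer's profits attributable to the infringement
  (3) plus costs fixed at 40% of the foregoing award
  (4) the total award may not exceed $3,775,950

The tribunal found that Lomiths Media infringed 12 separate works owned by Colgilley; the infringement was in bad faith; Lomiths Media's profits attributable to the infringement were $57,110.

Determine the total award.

Statutory damages: 12 × $32,470 = $389,640
Trebled: 3 × $389,640 = $1,168,920
Combined award: $1,168,920 + $57,110 = $1,226,030
Costs: 40% of $1,226,030 = $490,412
Award plus costs: $1,226,030 + $490,412 = $1,716,442
Cap at $3,775,950: $1,716,442 is within the cap, no reduction.

Award: $1,716,442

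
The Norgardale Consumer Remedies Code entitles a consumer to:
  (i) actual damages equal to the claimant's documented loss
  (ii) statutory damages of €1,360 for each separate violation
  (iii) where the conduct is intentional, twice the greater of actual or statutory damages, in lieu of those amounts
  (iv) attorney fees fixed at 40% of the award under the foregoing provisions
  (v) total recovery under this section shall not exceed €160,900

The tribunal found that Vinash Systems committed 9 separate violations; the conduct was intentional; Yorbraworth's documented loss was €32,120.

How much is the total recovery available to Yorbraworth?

Statutory damages: 9 × €1,360 = €12,240
Greater of actual damages (€32,120) or statutory damages (€12,240): €32,120
Doubled: 2 × €32,120 = €64,240
Attorney fees: 40% of €64,240 = €25,696
Total before cap: €64,240 + €25,696 = €89,936
Cap at €160,900: €89,936 is within the cap, no reduction.

€89,936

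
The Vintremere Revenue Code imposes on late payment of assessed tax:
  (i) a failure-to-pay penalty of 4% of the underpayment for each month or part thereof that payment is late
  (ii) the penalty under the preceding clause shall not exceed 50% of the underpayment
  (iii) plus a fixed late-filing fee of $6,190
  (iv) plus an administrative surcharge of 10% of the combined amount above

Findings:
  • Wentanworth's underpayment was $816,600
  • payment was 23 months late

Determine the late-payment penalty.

$455,939

Accrued rate: 4% × 23 = 92%, capped at 50% → 50%
Failure-to-pay penalty: 50% of $816,600 = $408,300
Penalty before surcharge: $408,300 + $6,190 = $414,490
Administrative surcharge: 10% of $414,490 = $41,449
Total penalty: $414,490 + $41,449 = $455,939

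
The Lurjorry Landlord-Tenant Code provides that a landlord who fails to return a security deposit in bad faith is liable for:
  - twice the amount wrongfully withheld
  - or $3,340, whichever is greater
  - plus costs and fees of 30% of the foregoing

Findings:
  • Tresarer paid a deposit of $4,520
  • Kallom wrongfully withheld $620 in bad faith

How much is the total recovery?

$4,342

Doubled: 2 × $620 = $1,240
Minimum $3,340: $1,240 is below the minimum → $3,340
Costs and fees: 30% of $3,340 = $1,002
Total recovery: $3,340 + $1,002 = $4,342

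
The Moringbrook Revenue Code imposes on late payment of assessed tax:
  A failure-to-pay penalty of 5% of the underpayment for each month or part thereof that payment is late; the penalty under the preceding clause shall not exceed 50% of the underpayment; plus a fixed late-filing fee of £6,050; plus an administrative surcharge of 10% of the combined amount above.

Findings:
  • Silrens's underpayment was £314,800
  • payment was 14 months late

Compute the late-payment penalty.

Penalty: £179,795

Accrued rate: 5% × 14 = 70%, capped at 50% → 50%
Failure-to-pay penalty: 50% of £314,800 = £157,400
Penalty before surcharge: £157,400 + £6,050 = £163,450
Administrative surcharge: 10% of £163,450 = £16,345
Total penalty: £163,450 + £16,345 = £179,795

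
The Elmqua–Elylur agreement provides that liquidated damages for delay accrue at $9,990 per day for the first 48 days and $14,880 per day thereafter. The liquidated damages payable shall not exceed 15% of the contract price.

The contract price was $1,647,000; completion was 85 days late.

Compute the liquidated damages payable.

First 48 days: 48 × $9,990 = $479,520
Remaining days: (85 − 48) × $14,880 = $550,560
Accrued per-day damages: $479,520 + $550,560 = $1,030,080
Cap: 15% of $1,647,000 = $247,050
Cap at $247,050: $1,030,080 exceeds the cap → $247,050

Liquidated damages: $247,050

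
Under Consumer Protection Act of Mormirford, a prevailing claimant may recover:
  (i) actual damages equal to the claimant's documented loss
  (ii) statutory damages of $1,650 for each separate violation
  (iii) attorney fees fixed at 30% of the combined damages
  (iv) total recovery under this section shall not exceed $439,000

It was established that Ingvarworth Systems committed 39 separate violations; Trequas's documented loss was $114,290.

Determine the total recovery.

Statutory damages: 39 × $1,650 = $64,350
Combined damages: $114,290 + $64,350 = $178,640
Attorney fees: 30% of $178,640 = $53,592
Total before cap: $178,640 + $53,592 = $232,232
Cap at $439,000: $232,232 is within the cap, no reduction.

$232,232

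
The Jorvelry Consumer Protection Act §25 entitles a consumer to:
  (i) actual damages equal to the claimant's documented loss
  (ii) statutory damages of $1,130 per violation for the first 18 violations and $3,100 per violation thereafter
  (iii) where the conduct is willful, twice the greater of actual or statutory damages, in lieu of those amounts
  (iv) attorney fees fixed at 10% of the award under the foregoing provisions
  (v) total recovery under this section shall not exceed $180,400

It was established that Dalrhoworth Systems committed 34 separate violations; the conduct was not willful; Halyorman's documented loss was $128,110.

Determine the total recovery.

$180,400

First 18 violations: 18 × $1,130 = $20,340
Remaining violations: (34 − 18) × $3,100 = $49,600
Statutory damages: $20,340 + $49,600 = $69,940
Conduct not willful: the in-lieu enhancement does not apply.
Actual plus statutory damages: $128,110 + $69,940 = $198,050
Attorney fees: 10% of $198,050 = $19,805
Total before cap: $198,050 + $19,805 = $217,855
Cap at $180,400: $217,855 exceeds the cap → $180,400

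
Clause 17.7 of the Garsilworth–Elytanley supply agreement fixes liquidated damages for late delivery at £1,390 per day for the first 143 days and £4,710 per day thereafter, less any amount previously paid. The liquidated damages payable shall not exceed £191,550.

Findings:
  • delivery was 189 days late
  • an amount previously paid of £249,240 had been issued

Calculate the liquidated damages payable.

£166,190

First 143 days: 143 × £1,390 = £198,770
Remaining days: (189 − 143) × £4,710 = £216,660
Accrued per-day damages: £198,770 + £216,660 = £415,430
Less amount previously paid: £415,430 − £249,240 = £166,190
Cap at £191,550: £166,190 is within the cap, no reduction.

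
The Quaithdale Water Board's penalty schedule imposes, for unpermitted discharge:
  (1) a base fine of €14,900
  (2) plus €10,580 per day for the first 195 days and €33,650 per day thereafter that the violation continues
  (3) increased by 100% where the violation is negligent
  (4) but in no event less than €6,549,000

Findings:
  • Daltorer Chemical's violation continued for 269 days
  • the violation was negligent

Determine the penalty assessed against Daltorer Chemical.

€9,136,200

First 195 days: 195 × €10,580 = €2,063,100
Remaining days: (269 − 195) × €33,650 = €2,490,100
Per-day component: €2,063,100 + €2,490,100 = €4,553,200
Base plus per-day: €14,900 + €4,553,200 = €4,568,100
Enhancement: 100% of €4,568,100 = €4,568,100
Enhanced fine: €4,568,100 + €4,568,100 = €9,136,200
Minimum €6,549,000: €9,136,200 meets the minimum, no increase.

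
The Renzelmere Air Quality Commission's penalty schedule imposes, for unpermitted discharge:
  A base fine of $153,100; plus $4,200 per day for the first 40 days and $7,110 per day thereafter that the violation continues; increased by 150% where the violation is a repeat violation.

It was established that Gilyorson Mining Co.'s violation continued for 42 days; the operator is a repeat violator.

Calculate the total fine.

First 40 days: 40 × $4,200 = $168,000
Remaining days: (42 − 40) × $7,110 = $14,220
Per-day component: $168,000 + $14,220 = $182,220
Base plus per-day: $153,100 + $182,220 = $335,320
Enhancement: 150% of $335,320 = $502,980
Enhanced fine: $335,320 + $502,980 = $838,300

$838,300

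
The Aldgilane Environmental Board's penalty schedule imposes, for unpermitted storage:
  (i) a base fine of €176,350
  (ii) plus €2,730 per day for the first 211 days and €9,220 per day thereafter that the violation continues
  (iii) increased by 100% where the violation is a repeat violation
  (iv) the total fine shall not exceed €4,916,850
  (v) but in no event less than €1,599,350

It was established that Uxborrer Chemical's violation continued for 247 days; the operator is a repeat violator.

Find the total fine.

First 211 days: 211 × €2,730 = €576,030
Remaining days: (247 − 211) × €9,220 = €331,920
Per-day component: €576,030 + €331,920 = €907,950
Base plus per-day: €176,350 + €907,950 = €1,084,300
Enhancement: 100% of €1,084,300 = €1,084,300
Enhanced fine: €1,084,300 + €1,084,300 = €2,168,600
Cap at €4,916,850: €2,168,600 is within the cap, no reduction.
Minimum €1,599,350: €2,168,600 meets the minimum, no increase.

€2,168,600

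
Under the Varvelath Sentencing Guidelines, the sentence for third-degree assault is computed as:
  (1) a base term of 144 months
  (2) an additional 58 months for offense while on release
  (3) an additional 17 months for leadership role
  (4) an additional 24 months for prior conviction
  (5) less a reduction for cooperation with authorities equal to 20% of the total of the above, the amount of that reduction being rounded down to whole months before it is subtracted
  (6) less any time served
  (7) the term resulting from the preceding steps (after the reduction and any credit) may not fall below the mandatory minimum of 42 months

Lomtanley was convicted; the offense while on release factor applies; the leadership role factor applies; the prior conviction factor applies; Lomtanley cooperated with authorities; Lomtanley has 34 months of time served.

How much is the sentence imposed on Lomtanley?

Offense while on release enhancement: +58 months
Leadership role enhancement: +17 months
Prior conviction enhancement: +24 months
Adjusted term: 144 months + 58 months + 17 months + 24 months = 243 months
Cooperation with authorities reduction: 20% of 243 months = 48 months (rounded down)
After reduction: 243 − 48 = 195 months
Less time served: 195 months − 34 months = 161 months
Minimum 42 months: 161 months meets the minimum, no increase.

Sentence: 161 months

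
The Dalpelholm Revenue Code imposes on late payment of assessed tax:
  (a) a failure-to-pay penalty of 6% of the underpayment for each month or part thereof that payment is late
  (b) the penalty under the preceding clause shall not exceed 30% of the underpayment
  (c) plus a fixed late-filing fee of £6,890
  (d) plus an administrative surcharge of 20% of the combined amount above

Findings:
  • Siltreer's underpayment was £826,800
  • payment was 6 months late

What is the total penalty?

£305,916

Accrued rate: 6% × 6 = 36%, capped at 30% → 30%
Failure-to-pay penalty: 30% of £826,800 = £248,040
Penalty before surcharge: £248,040 + £6,890 = £254,930
Administrative surcharge: 20% of £254,930 = £50,986
Total penalty: £254,930 + £50,986 = £305,916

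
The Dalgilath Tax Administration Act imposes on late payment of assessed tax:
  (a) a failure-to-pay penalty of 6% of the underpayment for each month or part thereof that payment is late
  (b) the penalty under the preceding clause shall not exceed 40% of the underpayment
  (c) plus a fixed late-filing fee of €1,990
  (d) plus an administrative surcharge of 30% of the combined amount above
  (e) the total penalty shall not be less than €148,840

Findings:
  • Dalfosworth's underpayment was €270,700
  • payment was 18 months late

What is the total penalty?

€148,840

Accrued rate: 6% × 18 = 108%, capped at 40% → 40%
Failure-to-pay penalty: 40% of €270,700 = €108,280
Penalty before surcharge: €108,280 + €1,990 = €110,270
Administrative surcharge: 30% of €110,270 = €33,081
Total penalty: €110,270 + €33,081 = €143,351
Minimum €148,840: €143,351 is below the minimum → €148,840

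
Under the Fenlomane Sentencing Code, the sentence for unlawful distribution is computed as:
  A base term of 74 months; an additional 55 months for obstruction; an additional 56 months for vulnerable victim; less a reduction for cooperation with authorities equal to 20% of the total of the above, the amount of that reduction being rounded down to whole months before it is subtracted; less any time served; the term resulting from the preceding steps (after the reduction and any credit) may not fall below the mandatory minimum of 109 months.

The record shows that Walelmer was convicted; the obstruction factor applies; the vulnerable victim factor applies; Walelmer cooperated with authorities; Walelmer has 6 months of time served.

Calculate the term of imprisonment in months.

142 months

Obstruction enhancement: +55 months
Vulnerable victim enhancement: +56 months
Adjusted term: 74 months + 55 months + 56 months = 185 months
Cooperation with authorities reduction: 20% of 185 months = 37 months (rounded down)
After reduction: 185 − 37 = 148 months
Less time served: 148 months − 6 months = 142 months
Minimum 109 months: 142 months meets the minimum, no increase.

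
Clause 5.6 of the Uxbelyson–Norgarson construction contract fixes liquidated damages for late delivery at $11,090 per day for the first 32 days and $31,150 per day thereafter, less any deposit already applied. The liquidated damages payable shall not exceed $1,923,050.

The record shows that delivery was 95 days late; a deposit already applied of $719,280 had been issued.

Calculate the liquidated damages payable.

$1,598,050

First 32 days: 32 × $11,090 = $354,880
Remaining days: (95 − 32) × $31,150 = $1,962,450
Accrued per-day damages: $354,880 + $1,962,450 = $2,317,330
Less deposit already applied: $2,317,330 − $719,280 = $1,598,050
Cap at $1,923,050: $1,598,050 is within the cap, no reduction.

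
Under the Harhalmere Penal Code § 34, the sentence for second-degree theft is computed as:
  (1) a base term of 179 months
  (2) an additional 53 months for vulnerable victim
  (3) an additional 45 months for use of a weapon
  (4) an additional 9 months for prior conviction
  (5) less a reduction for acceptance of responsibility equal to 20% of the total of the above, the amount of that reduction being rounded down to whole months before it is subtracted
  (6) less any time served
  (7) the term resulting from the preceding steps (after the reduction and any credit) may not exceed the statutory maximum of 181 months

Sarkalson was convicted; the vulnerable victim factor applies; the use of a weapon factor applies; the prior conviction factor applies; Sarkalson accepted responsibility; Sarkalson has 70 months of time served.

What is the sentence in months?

159 months

Vulnerable victim enhancement: +53 months
Use of a weapon enhancement: +45 months
Prior conviction enhancement: +9 months
Adjusted term: 179 months + 53 months + 45 months + 9 months = 286 months
Acceptance of responsibility reduction: 20% of 286 months = 57 months (rounded down)
After reduction: 286 − 57 = 229 months
Less time served: 229 months − 70 months = 159 months
Cap at 181 months: 159 months is within the cap, no reduction.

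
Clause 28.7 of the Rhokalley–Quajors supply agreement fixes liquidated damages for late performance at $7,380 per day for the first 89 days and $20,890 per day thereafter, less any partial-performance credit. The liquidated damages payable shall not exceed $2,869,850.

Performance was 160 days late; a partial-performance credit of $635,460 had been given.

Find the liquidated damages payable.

$1,504,550

First 89 days: 89 × $7,380 = $656,820
Remaining days: (160 − 89) × $20,890 = $1,483,190
Accrued per-day damages: $656,820 + $1,483,190 = $2,140,010
Less partial-performance credit: $2,140,010 − $635,460 = $1,504,550
Cap at $2,869,850: $1,504,550 is within the cap, no reduction.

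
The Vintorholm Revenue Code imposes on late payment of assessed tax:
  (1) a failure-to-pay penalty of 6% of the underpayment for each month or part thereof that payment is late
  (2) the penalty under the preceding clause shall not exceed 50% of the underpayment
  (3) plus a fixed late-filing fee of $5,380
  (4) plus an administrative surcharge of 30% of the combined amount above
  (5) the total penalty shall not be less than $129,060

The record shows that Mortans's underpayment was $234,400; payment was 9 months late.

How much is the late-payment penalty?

Penalty: $159,354

Accrued rate: 6% × 9 = 54%, capped at 50% → 50%
Failure-to-pay penalty: 50% of $234,400 = $117,200
Penalty before surcharge: $117,200 + $5,380 = $122,580
Administrative surcharge: 30% of $122,580 = $36,774
Total penalty: $122,580 + $36,774 = $159,354
Minimum $129,060: $159,354 meets the minimum, no increase.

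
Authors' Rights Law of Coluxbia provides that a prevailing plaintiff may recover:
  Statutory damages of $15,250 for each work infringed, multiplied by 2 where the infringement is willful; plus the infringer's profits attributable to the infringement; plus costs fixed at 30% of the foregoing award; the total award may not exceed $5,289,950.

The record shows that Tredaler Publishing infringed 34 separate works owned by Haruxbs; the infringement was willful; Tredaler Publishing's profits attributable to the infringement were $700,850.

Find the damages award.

Statutory damages: 34 × $15,250 = $518,500
Doubled: 2 × $518,500 = $1,037,000
Combined award: $1,037,000 + $700,850 = $1,737,850
Costs: 30% of $1,737,850 = $521,355
Award plus costs: $1,737,850 + $521,355 = $2,259,205
Cap at $5,289,950: $2,259,205 is within the cap, no reduction.

Award: $2,259,205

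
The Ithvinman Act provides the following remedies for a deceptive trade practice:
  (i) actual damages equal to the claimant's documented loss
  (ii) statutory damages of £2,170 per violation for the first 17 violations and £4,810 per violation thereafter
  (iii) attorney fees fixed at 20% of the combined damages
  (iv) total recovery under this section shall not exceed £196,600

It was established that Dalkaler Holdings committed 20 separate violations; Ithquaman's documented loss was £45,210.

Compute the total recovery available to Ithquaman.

£115,836

First 17 violations: 17 × £2,170 = £36,890
Remaining violations: (20 − 17) × £4,810 = £14,430
Statutory damages: £36,890 + £14,430 = £51,320
Combined damages: £45,210 + £51,320 = £96,530
Attorney fees: 20% of £96,530 = £19,306
Total before cap: £96,530 + £19,306 = £115,836
Cap at £196,600: £115,836 is within the cap, no reduction.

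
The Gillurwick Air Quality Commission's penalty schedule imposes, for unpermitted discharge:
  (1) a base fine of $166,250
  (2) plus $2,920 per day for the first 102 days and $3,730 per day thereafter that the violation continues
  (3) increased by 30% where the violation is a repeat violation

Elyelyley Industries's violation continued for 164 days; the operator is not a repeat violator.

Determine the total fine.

First 102 days: 102 × $2,920 = $297,840
Remaining days: (164 − 102) × $3,730 = $231,260
Per-day component: $297,840 + $231,260 = $529,100
Base plus per-day: $166,250 + $529,100 = $695,350
The operator is not a repeat violator: no 30% increase.

$695,350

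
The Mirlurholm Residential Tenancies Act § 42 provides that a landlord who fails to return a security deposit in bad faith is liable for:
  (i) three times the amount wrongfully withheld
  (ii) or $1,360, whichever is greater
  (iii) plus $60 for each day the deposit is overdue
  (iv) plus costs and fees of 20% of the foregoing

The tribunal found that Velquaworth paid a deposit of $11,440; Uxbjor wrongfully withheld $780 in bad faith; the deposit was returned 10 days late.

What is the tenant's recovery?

$3,528

Trebled: 3 × $780 = $2,340
Minimum $1,360: $2,340 meets the minimum, no increase.
Late-return penalty: 10 × $60 = $600
Damages plus late penalty: $2,340 + $600 = $2,940
Costs and fees: 20% of $2,940 = $588
Total recovery: $2,940 + $588 = $3,528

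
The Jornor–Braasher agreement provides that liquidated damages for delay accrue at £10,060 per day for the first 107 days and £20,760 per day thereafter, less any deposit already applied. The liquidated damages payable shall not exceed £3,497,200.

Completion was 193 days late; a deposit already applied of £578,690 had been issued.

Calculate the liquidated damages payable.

£2,283,090

First 107 days: 107 × £10,060 = £1,076,420
Remaining days: (193 − 107) × £20,760 = £1,785,360
Accrued per-day damages: £1,076,420 + £1,785,360 = £2,861,780
Less deposit already applied: £2,861,780 − £578,690 = £2,283,090
Cap at £3,497,200: £2,283,090 is within the cap, no reduction.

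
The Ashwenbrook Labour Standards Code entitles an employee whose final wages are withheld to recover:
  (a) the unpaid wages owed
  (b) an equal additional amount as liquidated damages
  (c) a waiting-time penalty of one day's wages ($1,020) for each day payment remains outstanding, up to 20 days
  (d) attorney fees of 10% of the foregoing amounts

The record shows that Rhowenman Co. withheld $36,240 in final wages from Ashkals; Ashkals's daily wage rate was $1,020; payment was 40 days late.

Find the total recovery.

Liquidated damages (equal amount): $36,240
Penalty days: min(40, 20) = 20
Waiting-time penalty: 20 × $1,020 = $20,400
Subtotal: $36,240 + $36,240 + $20,400 = $92,880
Attorney fees: 10% of $92,880 = $9,288
Total award: $92,880 + $9,288 = $102,168

Total award: $102,168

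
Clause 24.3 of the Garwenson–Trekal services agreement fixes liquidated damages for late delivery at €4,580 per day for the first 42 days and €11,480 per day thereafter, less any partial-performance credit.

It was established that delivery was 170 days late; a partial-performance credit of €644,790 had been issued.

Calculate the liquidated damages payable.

€1,017,010

First 42 days: 42 × €4,580 = €192,360
Remaining days: (170 − 42) × €11,480 = €1,469,440
Accrued per-day damages: €192,360 + €1,469,440 = €1,661,800
Less partial-performance credit: €1,661,800 − €644,790 = €1,017,010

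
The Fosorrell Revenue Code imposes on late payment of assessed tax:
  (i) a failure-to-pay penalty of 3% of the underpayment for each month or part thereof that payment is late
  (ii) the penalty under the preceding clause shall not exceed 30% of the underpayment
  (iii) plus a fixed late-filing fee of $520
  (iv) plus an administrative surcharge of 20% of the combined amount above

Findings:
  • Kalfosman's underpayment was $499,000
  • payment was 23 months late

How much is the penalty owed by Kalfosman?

Accrued rate: 3% × 23 = 69%, capped at 30% → 30%
Failure-to-pay penalty: 30% of $499,000 = $149,700
Penalty before surcharge: $149,700 + $520 = $150,220
Administrative surcharge: 20% of $150,220 = $30,044
Total penalty: $150,220 + $30,044 = $180,264

$180,264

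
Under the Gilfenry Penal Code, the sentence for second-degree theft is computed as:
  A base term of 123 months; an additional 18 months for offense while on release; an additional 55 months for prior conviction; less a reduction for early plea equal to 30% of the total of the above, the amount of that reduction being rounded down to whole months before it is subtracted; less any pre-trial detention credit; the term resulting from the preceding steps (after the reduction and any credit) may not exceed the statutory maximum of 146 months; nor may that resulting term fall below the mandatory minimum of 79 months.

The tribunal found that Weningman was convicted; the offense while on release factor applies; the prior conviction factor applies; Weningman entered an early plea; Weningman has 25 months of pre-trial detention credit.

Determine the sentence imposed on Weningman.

113 months

Offense while on release enhancement: +18 months
Prior conviction enhancement: +55 months
Adjusted term: 123 months + 18 months + 55 months = 196 months
Early plea reduction: 30% of 196 months = 58 months (rounded down)
After reduction: 196 − 58 = 138 months
Less pre-trial detention credit: 138 months − 25 months = 113 months
Cap at 146 months: 113 months is within the cap, no reduction.
Minimum 79 months: 113 months meets the minimum, no increase.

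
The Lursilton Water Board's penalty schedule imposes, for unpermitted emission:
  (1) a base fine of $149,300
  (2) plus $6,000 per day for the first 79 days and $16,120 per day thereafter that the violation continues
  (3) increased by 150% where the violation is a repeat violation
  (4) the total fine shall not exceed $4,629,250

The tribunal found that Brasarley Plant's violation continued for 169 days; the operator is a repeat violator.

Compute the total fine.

First 79 days: 79 × $6,000 = $474,000
Remaining days: (169 − 79) × $16,120 = $1,450,800
Per-day component: $474,000 + $1,450,800 = $1,924,800
Base plus per-day: $149,300 + $1,924,800 = $2,074,100
Enhancement: 150% of $2,074,100 = $3,111,150
Enhanced fine: $2,074,100 + $3,111,150 = $5,185,250
Cap at $4,629,250: $5,185,250 exceeds the cap → $4,629,250

$4,629,250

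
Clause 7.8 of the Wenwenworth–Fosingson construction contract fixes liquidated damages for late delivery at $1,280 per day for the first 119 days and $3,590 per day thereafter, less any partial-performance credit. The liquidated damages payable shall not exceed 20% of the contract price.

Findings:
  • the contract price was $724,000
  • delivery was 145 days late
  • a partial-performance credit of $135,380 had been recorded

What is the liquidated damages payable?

$110,280

First 119 days: 119 × $1,280 = $152,320
Remaining days: (145 − 119) × $3,590 = $93,340
Accrued per-day damages: $152,320 + $93,340 = $245,660
Less partial-performance credit: $245,660 − $135,380 = $110,280
Cap: 20% of $724,000 = $144,800
Cap at $144,800: $110,280 is within the cap, no reduction.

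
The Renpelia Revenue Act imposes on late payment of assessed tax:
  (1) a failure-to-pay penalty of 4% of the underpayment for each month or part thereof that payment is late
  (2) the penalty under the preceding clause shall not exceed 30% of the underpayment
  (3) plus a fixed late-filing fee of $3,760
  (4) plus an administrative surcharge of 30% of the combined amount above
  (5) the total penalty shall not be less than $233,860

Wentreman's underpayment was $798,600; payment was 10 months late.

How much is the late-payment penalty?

Accrued rate: 4% × 10 = 40%, capped at 30% → 30%
Failure-to-pay penalty: 30% of $798,600 = $239,580
Penalty before surcharge: $239,580 + $3,760 = $243,340
Administrative surcharge: 30% of $243,340 = $73,002
Total penalty: $243,340 + $73,002 = $316,342
Minimum $233,860: $316,342 meets the minimum, no increase.

$316,342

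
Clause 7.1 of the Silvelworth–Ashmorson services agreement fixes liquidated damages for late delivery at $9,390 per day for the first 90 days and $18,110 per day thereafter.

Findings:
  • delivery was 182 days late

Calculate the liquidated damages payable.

First 90 days: 90 × $9,390 = $845,100
Remaining days: (182 − 90) × $18,110 = $1,666,120
Accrued per-day damages: $845,100 + $1,666,120 = $2,511,220

$2,511,220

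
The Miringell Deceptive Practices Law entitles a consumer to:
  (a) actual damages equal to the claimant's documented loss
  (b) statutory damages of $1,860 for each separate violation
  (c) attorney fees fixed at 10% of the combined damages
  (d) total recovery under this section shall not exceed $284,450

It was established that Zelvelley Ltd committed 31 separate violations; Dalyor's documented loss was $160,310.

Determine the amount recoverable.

Statutory damages: 31 × $1,860 = $57,660
Combined damages: $160,310 + $57,660 = $217,970
Attorney fees: 10% of $217,970 = $21,797
Total before cap: $217,970 + $21,797 = $239,767
Cap at $284,450: $239,767 is within the cap, no reduction.

$239,767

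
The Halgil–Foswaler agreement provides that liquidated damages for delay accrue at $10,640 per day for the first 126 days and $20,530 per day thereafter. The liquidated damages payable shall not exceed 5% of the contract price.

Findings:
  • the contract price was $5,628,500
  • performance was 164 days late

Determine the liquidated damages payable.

First 126 days: 126 × $10,640 = $1,340,640
Remaining days: (164 − 126) × $20,530 = $780,140
Accrued per-day damages: $1,340,640 + $780,140 = $2,120,780
Cap: 5% of $5,628,500 = $281,425
Cap at $281,425: $2,120,780 exceeds the cap → $281,425

$281,425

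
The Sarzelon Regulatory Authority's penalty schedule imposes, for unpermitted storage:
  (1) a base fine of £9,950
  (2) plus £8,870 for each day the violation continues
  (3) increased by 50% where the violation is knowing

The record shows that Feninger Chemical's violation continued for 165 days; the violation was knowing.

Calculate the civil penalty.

Per-day component: 165 × £8,870 = £1,463,550
Base plus per-day: £9,950 + £1,463,550 = £1,473,500
Enhancement: 50% of £1,473,500 = £736,750
Enhanced fine: £1,473,500 + £736,750 = £2,210,250

Civil penalty: £2,210,250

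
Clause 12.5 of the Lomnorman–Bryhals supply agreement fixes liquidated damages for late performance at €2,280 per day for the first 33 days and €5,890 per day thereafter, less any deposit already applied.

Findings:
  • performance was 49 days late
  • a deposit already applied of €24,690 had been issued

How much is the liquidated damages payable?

First 33 days: 33 × €2,280 = €75,240
Remaining days: (49 − 33) × €5,890 = €94,240
Accrued per-day damages: €75,240 + €94,240 = €169,480
Less deposit already applied: €169,480 − €24,690 = €144,790

€144,790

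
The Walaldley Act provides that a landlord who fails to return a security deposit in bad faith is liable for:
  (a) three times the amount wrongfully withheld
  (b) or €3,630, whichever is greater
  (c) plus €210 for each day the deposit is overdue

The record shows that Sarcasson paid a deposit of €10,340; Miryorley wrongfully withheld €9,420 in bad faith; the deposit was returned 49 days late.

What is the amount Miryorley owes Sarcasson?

€38,550

Trebled: 3 × €9,420 = €28,260
Minimum €3,630: €28,260 meets the minimum, no increase.
Late-return penalty: 49 × €210 = €10,290
Damages plus late penalty: €28,260 + €10,290 = €38,550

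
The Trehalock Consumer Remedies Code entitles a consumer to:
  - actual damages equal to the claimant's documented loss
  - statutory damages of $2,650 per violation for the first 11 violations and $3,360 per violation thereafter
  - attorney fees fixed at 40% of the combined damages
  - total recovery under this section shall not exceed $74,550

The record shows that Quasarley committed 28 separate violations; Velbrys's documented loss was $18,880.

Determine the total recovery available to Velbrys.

Total recovery: $74,550

First 11 violations: 11 × $2,650 = $29,150
Remaining violations: (28 − 11) × $3,360 = $57,120
Statutory damages: $29,150 + $57,120 = $86,270
Combined damages: $18,880 + $86,270 = $105,150
Attorney fees: 40% of $105,150 = $42,060
Total before cap: $105,150 + $42,060 = $147,210
Cap at $74,550: $147,210 exceeds the cap → $74,550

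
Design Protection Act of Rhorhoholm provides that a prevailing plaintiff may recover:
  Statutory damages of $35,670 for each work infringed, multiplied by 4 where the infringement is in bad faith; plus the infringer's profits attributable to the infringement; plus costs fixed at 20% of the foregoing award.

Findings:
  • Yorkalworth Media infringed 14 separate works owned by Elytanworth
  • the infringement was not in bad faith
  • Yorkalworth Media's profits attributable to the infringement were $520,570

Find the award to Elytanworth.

$1,223,940

Statutory damages: 14 × $35,670 = $499,380
Infringement not in bad faith: no ×4 enhancement.
Combined award: $499,380 + $520,570 = $1,019,950
Costs: 20% of $1,019,950 = $203,990
Award plus costs: $1,019,950 + $203,990 = $1,223,940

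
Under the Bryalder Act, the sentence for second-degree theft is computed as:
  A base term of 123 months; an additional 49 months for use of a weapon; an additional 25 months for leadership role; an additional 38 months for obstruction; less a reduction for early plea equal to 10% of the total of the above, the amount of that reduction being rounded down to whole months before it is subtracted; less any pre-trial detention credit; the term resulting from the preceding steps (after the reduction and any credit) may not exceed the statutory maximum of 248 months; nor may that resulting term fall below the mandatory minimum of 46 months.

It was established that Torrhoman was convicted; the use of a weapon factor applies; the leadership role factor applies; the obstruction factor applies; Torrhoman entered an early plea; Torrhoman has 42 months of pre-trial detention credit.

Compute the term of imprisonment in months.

170 months

Use of a weapon enhancement: +49 months
Leadership role enhancement: +25 months
Obstruction enhancement: +38 months
Adjusted term: 123 months + 49 months + 25 months + 38 months = 235 months
Early plea reduction: 10% of 235 months = 23 months (rounded down)
After reduction: 235 − 23 = 212 months
Less pre-trial detention credit: 212 months − 42 months = 170 months
Cap at 248 months: 170 months is within the cap, no reduction.
Minimum 46 months: 170 months meets the minimum, no increase.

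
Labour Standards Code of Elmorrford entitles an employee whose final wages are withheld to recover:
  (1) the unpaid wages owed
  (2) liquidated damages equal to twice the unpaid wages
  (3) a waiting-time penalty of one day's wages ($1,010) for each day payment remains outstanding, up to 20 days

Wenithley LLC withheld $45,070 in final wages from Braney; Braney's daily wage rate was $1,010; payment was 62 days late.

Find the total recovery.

Doubled: 2 × $45,070 = $90,140
Penalty days: min(62, 20) = 20
Waiting-time penalty: 20 × $1,010 = $20,200
Total award: $45,070 + $90,140 + $20,200 = $155,410

Total award: $155,410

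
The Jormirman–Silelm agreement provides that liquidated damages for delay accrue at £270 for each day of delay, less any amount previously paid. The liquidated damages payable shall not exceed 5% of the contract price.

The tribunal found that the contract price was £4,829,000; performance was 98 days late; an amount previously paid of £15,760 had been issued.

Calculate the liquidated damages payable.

Per-day damages: 98 × £270 = £26,460
Less amount previously paid: £26,460 − £15,760 = £10,700
Cap: 5% of £4,829,000 = £241,450
Cap at £241,450: £10,700 is within the cap, no reduction.

£10,700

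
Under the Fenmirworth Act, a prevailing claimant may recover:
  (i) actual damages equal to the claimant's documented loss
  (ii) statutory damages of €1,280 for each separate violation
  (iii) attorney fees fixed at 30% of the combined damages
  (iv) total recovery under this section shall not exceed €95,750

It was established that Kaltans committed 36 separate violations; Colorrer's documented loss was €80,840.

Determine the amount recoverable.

Statutory damages: 36 × €1,280 = €46,080
Combined damages: €80,840 + €46,080 = €126,920
Attorney fees: 30% of €126,920 = €38,076
Total before cap: €126,920 + €38,076 = €164,996
Cap at €95,750: €164,996 exceeds the cap → €95,750

€95,750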